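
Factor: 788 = 2^2* 197^1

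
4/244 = 1/61= 0.02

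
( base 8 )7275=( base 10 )3773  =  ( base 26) 5F3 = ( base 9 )5152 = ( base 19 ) a8b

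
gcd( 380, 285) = 95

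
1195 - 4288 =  - 3093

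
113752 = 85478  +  28274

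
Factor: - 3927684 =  - 2^2 *3^1*327307^1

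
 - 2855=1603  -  4458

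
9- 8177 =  - 8168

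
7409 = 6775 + 634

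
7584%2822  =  1940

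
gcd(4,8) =4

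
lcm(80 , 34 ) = 1360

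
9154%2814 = 712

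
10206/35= 1458/5 = 291.60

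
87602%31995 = 23612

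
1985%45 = 5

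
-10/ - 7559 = 10/7559 = 0.00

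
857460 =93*9220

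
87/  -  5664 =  - 29/1888 = - 0.02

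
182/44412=91/22206 = 0.00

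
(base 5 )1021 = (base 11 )114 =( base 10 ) 136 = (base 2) 10001000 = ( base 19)73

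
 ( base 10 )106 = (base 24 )4A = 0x6a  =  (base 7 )211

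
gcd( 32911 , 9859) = 1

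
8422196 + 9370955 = 17793151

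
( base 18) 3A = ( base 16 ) 40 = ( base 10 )64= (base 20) 34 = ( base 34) 1U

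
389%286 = 103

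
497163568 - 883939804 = -386776236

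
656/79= 8 + 24/79 = 8.30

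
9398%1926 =1694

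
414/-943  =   - 18/41  =  - 0.44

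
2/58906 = 1/29453 = 0.00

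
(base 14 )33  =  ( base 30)1F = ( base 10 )45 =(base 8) 55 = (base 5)140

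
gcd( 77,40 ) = 1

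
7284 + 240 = 7524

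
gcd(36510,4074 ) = 6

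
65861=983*67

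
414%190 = 34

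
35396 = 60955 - 25559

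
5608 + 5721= 11329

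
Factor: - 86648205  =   - 3^1*5^1*7^1*211^1 * 3911^1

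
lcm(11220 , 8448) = 718080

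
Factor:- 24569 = -79^1*311^1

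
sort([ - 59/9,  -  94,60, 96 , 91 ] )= [ - 94, - 59/9, 60,  91,96]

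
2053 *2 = 4106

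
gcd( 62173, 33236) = 1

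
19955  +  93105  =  113060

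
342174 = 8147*42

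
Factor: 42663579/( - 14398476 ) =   -  14221193/4799492=- 2^( - 2)*7^1 * 37^( - 1)*32429^( - 1)*2031599^1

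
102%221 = 102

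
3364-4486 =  - 1122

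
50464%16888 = 16688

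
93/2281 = 93/2281 = 0.04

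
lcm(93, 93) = 93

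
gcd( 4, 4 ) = 4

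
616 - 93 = 523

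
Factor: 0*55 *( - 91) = 0^1 = 0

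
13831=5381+8450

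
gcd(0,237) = 237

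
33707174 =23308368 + 10398806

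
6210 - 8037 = - 1827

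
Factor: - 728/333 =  - 2^3* 3^( - 2 )* 7^1*13^1*37^( - 1)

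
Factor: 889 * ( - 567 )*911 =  - 3^4 * 7^2 * 127^1*911^1 =-459201393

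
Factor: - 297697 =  -349^1*853^1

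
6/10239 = 2/3413 = 0.00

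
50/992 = 25/496 = 0.05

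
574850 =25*22994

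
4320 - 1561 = 2759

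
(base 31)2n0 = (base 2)101001001011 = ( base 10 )2635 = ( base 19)75d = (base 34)29H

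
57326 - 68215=  -  10889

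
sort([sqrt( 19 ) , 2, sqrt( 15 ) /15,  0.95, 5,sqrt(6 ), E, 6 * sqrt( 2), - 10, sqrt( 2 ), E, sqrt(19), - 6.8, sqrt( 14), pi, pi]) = [ - 10,  -  6.8, sqrt( 15 ) /15,0.95, sqrt( 2 ), 2,sqrt( 6), E,E, pi, pi , sqrt( 14), sqrt( 19 ), sqrt( 19), 5, 6* sqrt( 2) ] 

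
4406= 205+4201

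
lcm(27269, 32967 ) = 2208789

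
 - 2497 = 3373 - 5870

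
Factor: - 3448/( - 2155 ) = 2^3*5^ (-1 ) = 8/5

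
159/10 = 159/10 = 15.90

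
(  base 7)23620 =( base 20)F6J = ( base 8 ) 13773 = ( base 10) 6139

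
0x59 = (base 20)49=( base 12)75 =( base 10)89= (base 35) 2j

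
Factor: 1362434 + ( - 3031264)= - 1668830 = - 2^1*5^1*43^1*3881^1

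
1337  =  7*191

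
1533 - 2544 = -1011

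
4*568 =2272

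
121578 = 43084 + 78494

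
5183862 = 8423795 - 3239933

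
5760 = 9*640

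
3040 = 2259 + 781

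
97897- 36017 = 61880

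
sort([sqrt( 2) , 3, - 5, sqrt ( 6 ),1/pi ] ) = [- 5, 1/pi , sqrt(2 ), sqrt(6),3 ]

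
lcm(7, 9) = 63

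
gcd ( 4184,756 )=4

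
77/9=8  +  5/9 = 8.56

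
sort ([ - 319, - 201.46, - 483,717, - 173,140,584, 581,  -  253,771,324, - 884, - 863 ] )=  [  -  884 , - 863  ,-483 , - 319, - 253, - 201.46,-173,140,324,581, 584,  717,771]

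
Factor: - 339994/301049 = - 2^1*7^( - 1)*29^(-1 )*139^1*1223^1*1483^( -1) 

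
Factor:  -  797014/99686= -53^1*73^1*103^1*49843^(-1)  =  - 398507/49843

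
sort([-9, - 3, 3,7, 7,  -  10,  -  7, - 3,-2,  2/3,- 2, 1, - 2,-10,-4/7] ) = [- 10,-10,-9,-7,-3, - 3,-2, - 2,-2 , - 4/7  ,  2/3,1,  3, 7,7] 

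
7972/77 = 7972/77 = 103.53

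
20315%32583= 20315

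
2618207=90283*29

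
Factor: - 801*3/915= - 3^2 * 5^ (-1 )*61^(-1)*89^1 = - 801/305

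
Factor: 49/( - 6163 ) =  - 7^2*6163^( - 1 ) 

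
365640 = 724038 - 358398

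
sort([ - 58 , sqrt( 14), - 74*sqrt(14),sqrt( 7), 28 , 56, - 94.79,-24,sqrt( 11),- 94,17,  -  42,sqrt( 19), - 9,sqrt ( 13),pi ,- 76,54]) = [  -  74 * sqrt( 14),-94.79, - 94 , - 76 ,-58, - 42, - 24, - 9 , sqrt(7 ),  pi,sqrt(11), sqrt(13 ),sqrt(14 ), sqrt( 19), 17, 28 , 54 , 56]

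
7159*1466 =10495094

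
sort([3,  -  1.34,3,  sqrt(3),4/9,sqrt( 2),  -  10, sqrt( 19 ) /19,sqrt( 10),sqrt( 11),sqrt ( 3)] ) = [-10,  -  1.34,sqrt(19)/19, 4/9, sqrt(2 )  ,  sqrt (3 ) , sqrt(3 ),3,3,  sqrt(10) , sqrt( 11) ] 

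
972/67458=162/11243=   0.01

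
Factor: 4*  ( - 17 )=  - 68=- 2^2*17^1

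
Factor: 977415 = 3^1*5^1*17^1*3833^1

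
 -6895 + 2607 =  - 4288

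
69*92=6348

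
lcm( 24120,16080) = 48240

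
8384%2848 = 2688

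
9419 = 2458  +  6961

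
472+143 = 615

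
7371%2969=1433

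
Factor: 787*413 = 325031=7^1*59^1 * 787^1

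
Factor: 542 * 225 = 121950 = 2^1 * 3^2*5^2 * 271^1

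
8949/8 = 8949/8  =  1118.62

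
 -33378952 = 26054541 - 59433493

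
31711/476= 31711/476 = 66.62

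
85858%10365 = 2938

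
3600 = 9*400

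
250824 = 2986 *84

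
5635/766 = 5635/766  =  7.36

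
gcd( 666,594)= 18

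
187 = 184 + 3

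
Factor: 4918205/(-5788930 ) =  - 983641/1157786 = - 2^( - 1)*7^( - 1)*23^1* 42767^1*82699^( - 1)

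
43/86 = 1/2 = 0.50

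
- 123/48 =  - 41/16  =  -  2.56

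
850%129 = 76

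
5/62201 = 5/62201 = 0.00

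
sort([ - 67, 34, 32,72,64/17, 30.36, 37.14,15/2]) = [- 67, 64/17, 15/2, 30.36, 32, 34,  37.14,72 ]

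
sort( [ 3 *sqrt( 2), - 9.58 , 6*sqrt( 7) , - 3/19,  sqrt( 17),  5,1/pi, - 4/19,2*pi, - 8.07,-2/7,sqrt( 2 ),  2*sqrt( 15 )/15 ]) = [ - 9.58,-8.07, - 2/7 , - 4/19,-3/19, 1/pi, 2*sqrt( 15 )/15, sqrt (2), sqrt( 17),3*sqrt( 2),5, 2*pi,6*sqrt( 7) ] 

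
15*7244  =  108660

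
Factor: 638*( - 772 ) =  - 492536 = -2^3*11^1*29^1 * 193^1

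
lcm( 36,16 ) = 144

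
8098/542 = 4049/271 = 14.94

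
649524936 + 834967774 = 1484492710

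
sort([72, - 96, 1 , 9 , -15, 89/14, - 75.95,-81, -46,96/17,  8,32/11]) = [ - 96, - 81,-75.95 ,-46, - 15,  1,32/11,96/17,89/14, 8,9,72 ] 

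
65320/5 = 13064=   13064.00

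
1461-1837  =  -376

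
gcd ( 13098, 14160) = 354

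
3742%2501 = 1241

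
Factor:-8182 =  - 2^1*4091^1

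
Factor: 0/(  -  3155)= 0 = 0^1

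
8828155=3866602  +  4961553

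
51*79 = 4029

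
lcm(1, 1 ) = 1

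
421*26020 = 10954420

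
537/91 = 537/91 = 5.90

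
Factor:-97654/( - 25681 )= 2^1*61^(-1)*157^1 * 311^1 * 421^ ( - 1)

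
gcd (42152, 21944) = 8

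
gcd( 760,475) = 95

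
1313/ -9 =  - 1313/9 = - 145.89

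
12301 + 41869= 54170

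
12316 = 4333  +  7983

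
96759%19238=569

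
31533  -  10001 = 21532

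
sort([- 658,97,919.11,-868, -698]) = [ - 868,-698, - 658,97, 919.11]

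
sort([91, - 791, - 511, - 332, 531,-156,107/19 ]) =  [  -  791 , -511 , -332, - 156,107/19, 91, 531]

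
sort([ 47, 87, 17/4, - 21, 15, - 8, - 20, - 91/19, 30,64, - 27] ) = [ - 27, - 21, - 20, - 8, - 91/19, 17/4,15,  30, 47,64 , 87]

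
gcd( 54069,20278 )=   1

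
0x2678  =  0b10011001111000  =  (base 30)as8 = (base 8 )23170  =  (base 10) 9848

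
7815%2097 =1524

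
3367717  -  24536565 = -21168848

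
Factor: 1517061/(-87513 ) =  - 7^1 *13^1 * 31^( - 1 ) * 941^ ( - 1)*5557^1 = -505687/29171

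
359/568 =359/568 = 0.63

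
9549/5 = 1909 + 4/5 = 1909.80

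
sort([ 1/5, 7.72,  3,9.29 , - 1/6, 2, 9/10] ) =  [  -  1/6,1/5,9/10,2,3, 7.72,9.29]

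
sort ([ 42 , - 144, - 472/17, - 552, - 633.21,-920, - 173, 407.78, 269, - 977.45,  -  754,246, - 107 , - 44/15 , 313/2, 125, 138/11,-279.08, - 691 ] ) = [ - 977.45, - 920, - 754, - 691 , - 633.21, - 552,- 279.08, - 173, - 144, - 107 , - 472/17 ,  -  44/15, 138/11,42, 125,313/2,  246,269, 407.78 ] 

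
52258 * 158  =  8256764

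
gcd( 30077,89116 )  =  1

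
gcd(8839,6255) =1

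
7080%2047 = 939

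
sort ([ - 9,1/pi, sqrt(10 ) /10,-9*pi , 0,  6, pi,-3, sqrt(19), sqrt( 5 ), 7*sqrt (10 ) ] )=[-9*pi, - 9  ,-3,  0,sqrt( 10)/10,1/pi, sqrt( 5) , pi , sqrt( 19),6, 7*sqrt ( 10) ]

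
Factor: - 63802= - 2^1*19^1 * 23^1*73^1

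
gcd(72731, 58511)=1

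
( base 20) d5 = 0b100001001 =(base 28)9D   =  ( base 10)265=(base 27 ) 9m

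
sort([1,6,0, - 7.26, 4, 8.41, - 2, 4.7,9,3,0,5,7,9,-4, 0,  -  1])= [ - 7.26,  -  4, - 2, - 1,0,0,0,1, 3, 4,4.7,  5,  6,7,8.41,9, 9 ] 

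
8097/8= 8097/8=1012.12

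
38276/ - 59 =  - 38276/59 = - 648.75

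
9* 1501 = 13509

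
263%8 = 7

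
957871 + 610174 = 1568045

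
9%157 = 9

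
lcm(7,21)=21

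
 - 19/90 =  - 19/90 = - 0.21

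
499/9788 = 499/9788=0.05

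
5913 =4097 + 1816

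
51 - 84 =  - 33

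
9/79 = 9/79  =  0.11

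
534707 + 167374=702081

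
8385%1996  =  401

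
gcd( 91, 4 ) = 1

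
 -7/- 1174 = 7/1174 = 0.01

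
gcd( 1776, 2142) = 6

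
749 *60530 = 45336970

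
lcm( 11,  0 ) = 0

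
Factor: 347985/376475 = 171/185 = 3^2*5^( - 1)*19^1*37^( -1 )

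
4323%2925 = 1398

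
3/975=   1/325 = 0.00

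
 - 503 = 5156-5659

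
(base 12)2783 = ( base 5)121223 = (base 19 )cc3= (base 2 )1000111010011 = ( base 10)4563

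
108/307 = 108/307  =  0.35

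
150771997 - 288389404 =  - 137617407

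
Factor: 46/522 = 23/261 = 3^( - 2 )*23^1*29^(  -  1)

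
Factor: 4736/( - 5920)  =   - 2^2*5^( - 1) = -4/5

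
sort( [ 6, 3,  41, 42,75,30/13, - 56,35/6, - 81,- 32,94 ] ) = [ - 81, - 56, - 32 , 30/13,  3,35/6, 6,41, 42, 75,  94] 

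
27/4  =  6+3/4 = 6.75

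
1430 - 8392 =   -  6962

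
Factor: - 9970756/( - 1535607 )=2^2*3^ ( - 2 )*97^( - 1 )*157^1* 1759^( - 1)*15877^1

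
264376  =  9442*28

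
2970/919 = 3  +  213/919 = 3.23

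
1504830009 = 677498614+827331395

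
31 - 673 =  - 642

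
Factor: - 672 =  - 2^5*3^1*7^1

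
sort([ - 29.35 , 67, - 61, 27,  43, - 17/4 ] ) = [-61, - 29.35 , - 17/4, 27,43, 67]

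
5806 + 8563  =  14369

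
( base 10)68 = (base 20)38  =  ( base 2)1000100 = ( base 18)3E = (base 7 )125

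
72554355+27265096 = 99819451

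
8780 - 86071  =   - 77291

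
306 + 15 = 321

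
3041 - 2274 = 767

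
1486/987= 1+499/987 = 1.51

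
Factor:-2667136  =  - 2^7  *67^1*311^1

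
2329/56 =2329/56=41.59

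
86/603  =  86/603 = 0.14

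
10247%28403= 10247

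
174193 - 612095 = -437902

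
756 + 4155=4911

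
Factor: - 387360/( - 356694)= 240/221=2^4*3^1*5^1*13^( - 1)*17^( - 1)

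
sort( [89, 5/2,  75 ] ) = [ 5/2, 75, 89 ] 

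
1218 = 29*42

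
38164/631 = 60  +  304/631= 60.48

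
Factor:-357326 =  - 2^1*53^1*3371^1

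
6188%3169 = 3019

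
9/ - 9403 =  - 1  +  9394/9403 = - 0.00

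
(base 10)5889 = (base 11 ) 4474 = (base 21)D79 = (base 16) 1701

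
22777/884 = 25 + 677/884 = 25.77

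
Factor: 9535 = 5^1*1907^1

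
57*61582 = 3510174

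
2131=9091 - 6960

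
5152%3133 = 2019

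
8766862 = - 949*( - 9238 )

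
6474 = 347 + 6127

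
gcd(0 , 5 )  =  5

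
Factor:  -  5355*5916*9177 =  - 290729011860 = -  2^2*3^4*5^1*7^2*17^2*19^1*23^1*29^1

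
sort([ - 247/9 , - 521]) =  [  -  521, - 247/9 ] 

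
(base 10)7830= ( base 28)9RI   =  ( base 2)1111010010110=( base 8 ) 17226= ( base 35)6dp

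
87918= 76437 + 11481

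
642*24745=15886290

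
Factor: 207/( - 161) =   -  9/7=- 3^2*7^( -1 ) 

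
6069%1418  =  397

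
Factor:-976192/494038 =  - 2^5*7^1*19^ (-1)*2179^1*13001^( - 1)  =  - 488096/247019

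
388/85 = 4 + 48/85 = 4.56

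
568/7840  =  71/980 =0.07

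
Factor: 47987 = 47^1 * 1021^1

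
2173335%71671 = 23205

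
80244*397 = 31856868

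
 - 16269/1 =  - 16269= - 16269.00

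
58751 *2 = 117502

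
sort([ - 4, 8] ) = [-4, 8]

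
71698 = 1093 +70605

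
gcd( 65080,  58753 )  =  1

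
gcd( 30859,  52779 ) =1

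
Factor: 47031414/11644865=2^1*3^1*5^( - 1)*2328973^ (  -  1)*7838569^1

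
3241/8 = 3241/8 = 405.12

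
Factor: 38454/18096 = 17/8 = 2^(-3 )*17^1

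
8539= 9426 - 887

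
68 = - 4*( - 17)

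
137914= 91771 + 46143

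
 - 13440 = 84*( - 160)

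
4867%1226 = 1189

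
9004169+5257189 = 14261358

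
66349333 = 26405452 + 39943881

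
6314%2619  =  1076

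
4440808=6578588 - 2137780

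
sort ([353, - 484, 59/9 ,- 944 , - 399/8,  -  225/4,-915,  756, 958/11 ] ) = [ - 944, - 915,  -  484, - 225/4,-399/8, 59/9, 958/11 , 353 , 756]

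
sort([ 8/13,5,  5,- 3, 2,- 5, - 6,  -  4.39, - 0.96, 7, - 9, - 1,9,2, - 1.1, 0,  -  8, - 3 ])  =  [ - 9 , -8, - 6, - 5, - 4.39, - 3, - 3, - 1.1, - 1 ,- 0.96, 0,8/13,2 , 2,5 , 5,7, 9 ]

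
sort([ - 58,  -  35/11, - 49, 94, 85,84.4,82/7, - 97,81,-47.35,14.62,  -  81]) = [  -  97, - 81, - 58  , - 49,-47.35,-35/11, 82/7,14.62, 81, 84.4, 85,94 ]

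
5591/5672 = 5591/5672 = 0.99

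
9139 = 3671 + 5468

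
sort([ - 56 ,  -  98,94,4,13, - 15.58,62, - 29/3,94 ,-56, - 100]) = [-100, - 98, -56, - 56, - 15.58, - 29/3,4, 13 , 62,94,  94] 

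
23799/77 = 23799/77=309.08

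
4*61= 244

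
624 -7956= - 7332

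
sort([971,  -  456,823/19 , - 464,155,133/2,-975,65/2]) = [ - 975,- 464,-456,65/2, 823/19,133/2,155, 971]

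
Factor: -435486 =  - 2^1*3^1*181^1*401^1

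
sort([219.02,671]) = [ 219.02, 671]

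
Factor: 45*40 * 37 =66600 = 2^3*3^2*  5^2 * 37^1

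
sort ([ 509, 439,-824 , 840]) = [-824, 439, 509,840]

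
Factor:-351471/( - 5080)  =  2^( - 3 )*3^1*5^ ( - 1)*79^1*127^ ( - 1)*1483^1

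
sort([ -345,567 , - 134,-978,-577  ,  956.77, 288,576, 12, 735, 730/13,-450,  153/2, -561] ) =[-978, - 577, - 561,-450,-345, - 134, 12,730/13, 153/2, 288, 567,576,735,956.77 ]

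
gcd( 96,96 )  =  96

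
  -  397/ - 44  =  397/44 = 9.02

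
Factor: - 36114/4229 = -2^1*3^1*13^1*463^1  *  4229^ ( - 1)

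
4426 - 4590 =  - 164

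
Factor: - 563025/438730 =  - 2^(-1 )*3^1*5^1 *73^( -1) *601^(  -  1 ) * 7507^1 = -112605/87746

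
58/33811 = 58/33811 =0.00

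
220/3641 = 20/331= 0.06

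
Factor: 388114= 2^1  *194057^1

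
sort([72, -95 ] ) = [ - 95,  72]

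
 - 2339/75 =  - 2339/75 = -  31.19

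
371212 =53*7004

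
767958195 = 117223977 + 650734218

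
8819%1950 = 1019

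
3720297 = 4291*867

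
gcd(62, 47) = 1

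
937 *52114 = 48830818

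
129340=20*6467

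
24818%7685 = 1763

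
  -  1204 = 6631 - 7835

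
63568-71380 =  - 7812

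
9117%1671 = 762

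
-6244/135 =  - 47 + 101/135= -46.25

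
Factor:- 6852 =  - 2^2*3^1 *571^1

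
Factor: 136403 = 136403^1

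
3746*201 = 752946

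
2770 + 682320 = 685090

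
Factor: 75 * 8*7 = 4200 = 2^3 * 3^1*5^2*7^1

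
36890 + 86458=123348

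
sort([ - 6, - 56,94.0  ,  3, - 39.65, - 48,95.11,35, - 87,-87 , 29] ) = [ - 87, - 87,  -  56,- 48, - 39.65, - 6,3, 29,35, 94.0, 95.11]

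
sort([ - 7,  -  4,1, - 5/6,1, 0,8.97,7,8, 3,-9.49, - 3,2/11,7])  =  [ - 9.49, - 7, - 4, - 3, - 5/6,0,  2/11,1,  1, 3,  7,7, 8, 8.97]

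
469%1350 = 469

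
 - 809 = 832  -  1641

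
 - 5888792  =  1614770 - 7503562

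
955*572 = 546260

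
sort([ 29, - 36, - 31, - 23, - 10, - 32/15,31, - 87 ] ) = [-87, - 36,  -  31, - 23, - 10,-32/15,29, 31]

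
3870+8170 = 12040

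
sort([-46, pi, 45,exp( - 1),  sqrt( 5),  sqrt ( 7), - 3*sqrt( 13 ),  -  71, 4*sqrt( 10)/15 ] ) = [ -71,  -  46,- 3*sqrt( 13),exp (-1 ), 4*sqrt( 10)/15,sqrt( 5 ) , sqrt( 7),pi,45 ]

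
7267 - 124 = 7143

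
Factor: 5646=2^1*3^1*941^1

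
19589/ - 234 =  - 19589/234  =  -83.71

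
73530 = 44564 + 28966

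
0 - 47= - 47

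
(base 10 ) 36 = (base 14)28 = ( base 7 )51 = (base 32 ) 14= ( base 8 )44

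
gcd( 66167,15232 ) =1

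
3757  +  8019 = 11776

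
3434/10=1717/5  =  343.40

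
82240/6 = 13706 + 2/3 = 13706.67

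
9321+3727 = 13048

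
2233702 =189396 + 2044306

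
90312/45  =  2006  +  14/15= 2006.93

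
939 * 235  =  220665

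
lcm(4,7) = 28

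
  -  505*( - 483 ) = 243915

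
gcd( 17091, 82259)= 1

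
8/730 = 4/365 = 0.01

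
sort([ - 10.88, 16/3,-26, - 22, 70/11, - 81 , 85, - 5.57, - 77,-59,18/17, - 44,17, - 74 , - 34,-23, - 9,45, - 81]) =[ - 81, - 81,  -  77, - 74, - 59,-44 , -34 , - 26,-23, - 22, - 10.88  ,-9, - 5.57,18/17,16/3, 70/11,17,45,85]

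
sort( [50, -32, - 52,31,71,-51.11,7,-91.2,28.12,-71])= [-91.2 , - 71, - 52, - 51.11, - 32,7, 28.12  ,  31,50, 71]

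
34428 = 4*8607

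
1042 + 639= 1681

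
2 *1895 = 3790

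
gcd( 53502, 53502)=53502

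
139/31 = 4 + 15/31 =4.48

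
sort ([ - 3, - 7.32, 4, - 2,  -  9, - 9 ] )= [ - 9, - 9,  -  7.32,-3, - 2,  4] 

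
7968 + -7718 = 250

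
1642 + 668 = 2310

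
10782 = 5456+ 5326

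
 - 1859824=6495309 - 8355133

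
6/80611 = 6/80611 =0.00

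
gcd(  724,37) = 1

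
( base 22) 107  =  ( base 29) gr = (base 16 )1eb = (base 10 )491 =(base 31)fq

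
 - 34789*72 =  - 2504808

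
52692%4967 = 3022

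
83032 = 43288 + 39744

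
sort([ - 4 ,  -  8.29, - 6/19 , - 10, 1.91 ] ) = [ - 10, - 8.29, - 4, - 6/19, 1.91 ] 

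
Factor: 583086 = 2^1*3^1*7^1* 13883^1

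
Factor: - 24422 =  - 2^1*12211^1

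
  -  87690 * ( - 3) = 263070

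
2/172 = 1/86= 0.01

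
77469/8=9683 + 5/8= 9683.62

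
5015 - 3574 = 1441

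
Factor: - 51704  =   - 2^3*23^1*281^1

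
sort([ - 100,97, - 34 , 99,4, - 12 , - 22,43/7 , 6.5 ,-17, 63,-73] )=[ - 100, - 73, - 34,- 22, - 17,  -  12,4,43/7,6.5,63,97 , 99] 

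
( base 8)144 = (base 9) 121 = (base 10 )100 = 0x64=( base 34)2W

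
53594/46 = 1165 + 2/23 = 1165.09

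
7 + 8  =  15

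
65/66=65/66 = 0.98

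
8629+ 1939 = 10568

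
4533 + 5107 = 9640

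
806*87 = 70122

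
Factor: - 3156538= - 2^1*7^1*11^1*103^1 * 199^1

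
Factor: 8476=2^2*13^1*163^1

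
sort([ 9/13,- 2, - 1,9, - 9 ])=[ - 9,-2, -1,9/13,  9]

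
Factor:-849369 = -3^1*31^1* 9133^1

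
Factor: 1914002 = 2^1  *31^1*30871^1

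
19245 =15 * 1283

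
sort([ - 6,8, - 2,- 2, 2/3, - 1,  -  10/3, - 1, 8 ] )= [ - 6, - 10/3, - 2, - 2, - 1, - 1, 2/3, 8, 8]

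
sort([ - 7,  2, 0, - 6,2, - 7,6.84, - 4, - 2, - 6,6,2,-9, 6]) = [-9, - 7, - 7, - 6, -6, - 4, - 2,  0,2,2,2,6,6,6.84 ]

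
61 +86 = 147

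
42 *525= 22050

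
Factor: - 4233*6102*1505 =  - 38873797830 = - 2^1*3^4 * 5^1*7^1 * 17^1 * 43^1*83^1 *113^1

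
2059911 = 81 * 25431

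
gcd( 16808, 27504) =1528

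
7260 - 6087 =1173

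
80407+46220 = 126627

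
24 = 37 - 13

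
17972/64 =4493/16 =280.81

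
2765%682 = 37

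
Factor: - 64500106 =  - 2^1*11^1*2931823^1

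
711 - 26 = 685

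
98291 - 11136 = 87155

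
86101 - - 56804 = 142905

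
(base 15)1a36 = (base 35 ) 4m6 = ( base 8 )13054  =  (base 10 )5676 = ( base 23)AGI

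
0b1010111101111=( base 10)5615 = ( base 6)41555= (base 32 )5ff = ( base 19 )faa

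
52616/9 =5846 + 2/9 = 5846.22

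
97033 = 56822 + 40211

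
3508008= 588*5966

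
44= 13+31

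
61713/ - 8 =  -7715+7/8 = - 7714.12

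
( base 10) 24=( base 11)22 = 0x18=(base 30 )o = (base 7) 33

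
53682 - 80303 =- 26621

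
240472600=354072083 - 113599483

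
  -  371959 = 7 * ( - 53137 )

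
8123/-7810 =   -  8123/7810 = - 1.04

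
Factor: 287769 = 3^1*95923^1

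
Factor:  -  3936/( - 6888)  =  2^2*7^( - 1)  =  4/7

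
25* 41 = 1025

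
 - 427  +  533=106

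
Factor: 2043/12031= 9/53 = 3^2*53^( - 1)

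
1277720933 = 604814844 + 672906089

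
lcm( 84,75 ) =2100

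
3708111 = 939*3949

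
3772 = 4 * 943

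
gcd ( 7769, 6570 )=1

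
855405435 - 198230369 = 657175066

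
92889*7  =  650223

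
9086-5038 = 4048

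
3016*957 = 2886312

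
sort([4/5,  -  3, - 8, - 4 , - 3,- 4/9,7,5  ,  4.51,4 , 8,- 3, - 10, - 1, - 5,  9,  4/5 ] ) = [ - 10, - 8, - 5, - 4, - 3, - 3,- 3, - 1 , - 4/9, 4/5,4/5, 4,4.51,5,  7,8,9]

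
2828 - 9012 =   -  6184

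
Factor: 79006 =2^1*39503^1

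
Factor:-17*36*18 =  - 2^3*3^4*17^1 = - 11016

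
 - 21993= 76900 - 98893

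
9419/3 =3139  +  2/3= 3139.67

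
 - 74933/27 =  - 2776  +  19/27 =-2775.30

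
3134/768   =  1567/384=4.08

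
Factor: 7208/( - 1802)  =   - 2^2 = - 4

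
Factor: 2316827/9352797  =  3^(-1)*41^ (  -  1 )*379^1*6113^1*76039^( - 1) 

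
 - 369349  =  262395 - 631744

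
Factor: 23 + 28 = 51 = 3^1*17^1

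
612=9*68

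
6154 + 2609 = 8763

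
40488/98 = 413 + 1/7 = 413.14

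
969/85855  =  969/85855 = 0.01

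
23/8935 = 23/8935 =0.00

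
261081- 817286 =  - 556205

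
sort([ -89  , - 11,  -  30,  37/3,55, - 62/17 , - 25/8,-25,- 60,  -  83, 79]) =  [  -  89, - 83, - 60, - 30,  -  25, -11, - 62/17, - 25/8, 37/3,55,79]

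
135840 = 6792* 20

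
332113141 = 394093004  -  61979863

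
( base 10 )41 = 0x29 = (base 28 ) 1D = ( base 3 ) 1112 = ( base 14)2D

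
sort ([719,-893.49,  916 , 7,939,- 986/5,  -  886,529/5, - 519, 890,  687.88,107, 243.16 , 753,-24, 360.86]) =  [ - 893.49, - 886, - 519, -986/5, -24,  7, 529/5, 107 , 243.16, 360.86,687.88 , 719,753, 890, 916,939 ] 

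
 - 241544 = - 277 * 872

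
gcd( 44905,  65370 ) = 5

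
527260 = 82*6430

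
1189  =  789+400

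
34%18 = 16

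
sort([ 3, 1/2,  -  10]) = [-10,1/2, 3 ]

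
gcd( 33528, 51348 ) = 132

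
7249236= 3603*2012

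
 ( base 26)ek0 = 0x2700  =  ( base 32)9o0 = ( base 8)23400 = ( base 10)9984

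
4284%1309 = 357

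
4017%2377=1640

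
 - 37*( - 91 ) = 3367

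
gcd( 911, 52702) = 1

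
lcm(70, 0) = 0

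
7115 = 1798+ 5317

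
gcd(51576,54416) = 8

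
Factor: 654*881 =576174 = 2^1 * 3^1*109^1*881^1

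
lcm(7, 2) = 14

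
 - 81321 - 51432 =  - 132753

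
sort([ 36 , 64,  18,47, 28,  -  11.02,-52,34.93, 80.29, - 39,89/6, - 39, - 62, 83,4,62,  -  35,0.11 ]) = [-62, - 52,  -  39, - 39, -35,-11.02 , 0.11,4, 89/6, 18, 28, 34.93, 36, 47,62,64,80.29,83]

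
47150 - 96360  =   - 49210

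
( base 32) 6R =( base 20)aj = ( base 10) 219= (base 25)8J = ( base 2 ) 11011011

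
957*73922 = 70743354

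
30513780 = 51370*594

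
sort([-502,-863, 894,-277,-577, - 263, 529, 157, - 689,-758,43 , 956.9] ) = [ - 863, - 758, - 689, - 577, - 502, - 277 , - 263, 43, 157, 529, 894 , 956.9]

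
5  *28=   140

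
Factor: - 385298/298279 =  - 2^1*383^1 * 593^(  -  1 ) = - 766/593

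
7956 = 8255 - 299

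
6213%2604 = 1005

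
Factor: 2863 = 7^1 * 409^1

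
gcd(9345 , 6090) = 105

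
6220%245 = 95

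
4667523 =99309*47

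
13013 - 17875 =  - 4862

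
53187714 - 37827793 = 15359921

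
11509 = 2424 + 9085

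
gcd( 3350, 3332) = 2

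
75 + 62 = 137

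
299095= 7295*41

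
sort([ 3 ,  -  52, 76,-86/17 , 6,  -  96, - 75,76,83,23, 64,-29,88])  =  [ - 96, - 75,  -  52,-29 , - 86/17, 3 , 6,23,  64, 76 , 76,  83, 88]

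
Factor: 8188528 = 2^4 * 47^1*10889^1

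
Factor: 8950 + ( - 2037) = 6913 = 31^1*223^1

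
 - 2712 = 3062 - 5774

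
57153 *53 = 3029109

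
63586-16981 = 46605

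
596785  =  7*85255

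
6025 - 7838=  - 1813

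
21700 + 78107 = 99807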